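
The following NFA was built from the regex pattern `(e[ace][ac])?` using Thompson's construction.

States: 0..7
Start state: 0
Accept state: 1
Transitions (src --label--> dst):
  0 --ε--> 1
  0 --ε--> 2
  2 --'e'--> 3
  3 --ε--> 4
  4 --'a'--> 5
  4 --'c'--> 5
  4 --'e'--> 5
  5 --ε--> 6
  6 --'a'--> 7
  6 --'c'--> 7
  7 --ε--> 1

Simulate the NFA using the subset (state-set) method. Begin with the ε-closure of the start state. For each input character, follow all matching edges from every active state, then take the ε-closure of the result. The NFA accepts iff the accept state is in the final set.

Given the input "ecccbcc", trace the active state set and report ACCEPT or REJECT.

Answer: REJECT

Derivation:
initial (ε-close {0}): {0,1,2}
'e' @ 1: {3,4}
'c' @ 2: {5,6}
'c' @ 3: {1,7}  (accept∈set)
'c' @ 4: {}  — state set empty
rest 'bcc' ignored (set empty)
final: {}; accept 1 not in set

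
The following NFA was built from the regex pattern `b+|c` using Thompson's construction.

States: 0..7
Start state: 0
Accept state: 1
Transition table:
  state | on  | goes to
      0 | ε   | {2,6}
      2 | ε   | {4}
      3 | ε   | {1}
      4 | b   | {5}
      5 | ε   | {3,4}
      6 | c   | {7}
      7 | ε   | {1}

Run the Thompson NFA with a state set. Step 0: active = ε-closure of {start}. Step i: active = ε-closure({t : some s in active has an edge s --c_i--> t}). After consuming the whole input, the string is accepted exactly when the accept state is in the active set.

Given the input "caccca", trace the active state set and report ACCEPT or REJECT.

start: ε-closure({0}) = {0,2,4,6}
'c' @ 1: {1,7}  [accepting]
'a' @ 2: {}  — state set empty
rest 'ccca' ignored (set empty)
end set {} — state 1 not in

Answer: REJECT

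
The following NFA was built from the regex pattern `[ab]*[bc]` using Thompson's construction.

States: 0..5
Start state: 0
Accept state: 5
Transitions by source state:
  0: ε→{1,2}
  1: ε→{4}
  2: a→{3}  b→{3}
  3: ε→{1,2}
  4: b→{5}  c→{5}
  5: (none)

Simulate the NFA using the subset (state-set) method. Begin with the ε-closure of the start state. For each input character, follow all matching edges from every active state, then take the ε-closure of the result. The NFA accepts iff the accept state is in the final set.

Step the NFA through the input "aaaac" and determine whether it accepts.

Answer: ACCEPT

Steps:
initial (ε-close {0}): {0,1,2,4}
'a' @ 1: {1,2,3,4}
'a' @ 2: {1,2,3,4}
'a' @ 3: {1,2,3,4}
'a' @ 4: {1,2,3,4}
'c' @ 5: {5}  (accept∈set)
after full input: {5}  (accept=5 in)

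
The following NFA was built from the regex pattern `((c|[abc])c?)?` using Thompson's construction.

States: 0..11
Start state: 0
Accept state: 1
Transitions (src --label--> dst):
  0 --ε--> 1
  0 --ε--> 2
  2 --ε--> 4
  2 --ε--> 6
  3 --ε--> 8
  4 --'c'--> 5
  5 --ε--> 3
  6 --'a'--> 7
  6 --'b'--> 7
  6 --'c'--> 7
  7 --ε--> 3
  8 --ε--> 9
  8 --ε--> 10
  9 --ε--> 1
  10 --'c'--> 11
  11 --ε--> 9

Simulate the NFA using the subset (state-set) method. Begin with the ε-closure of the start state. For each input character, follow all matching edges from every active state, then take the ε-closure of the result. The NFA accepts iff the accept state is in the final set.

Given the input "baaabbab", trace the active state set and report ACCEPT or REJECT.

S₀ = ε-closure({0}) = {0,1,2,4,6}
'b' @ 1: {1,3,7,8,9,10}  ✓accept
'a' @ 2: {}  — state set empty
rest 'aabbab' ignored (set empty)
final: {}; accept 1 not in set

Answer: REJECT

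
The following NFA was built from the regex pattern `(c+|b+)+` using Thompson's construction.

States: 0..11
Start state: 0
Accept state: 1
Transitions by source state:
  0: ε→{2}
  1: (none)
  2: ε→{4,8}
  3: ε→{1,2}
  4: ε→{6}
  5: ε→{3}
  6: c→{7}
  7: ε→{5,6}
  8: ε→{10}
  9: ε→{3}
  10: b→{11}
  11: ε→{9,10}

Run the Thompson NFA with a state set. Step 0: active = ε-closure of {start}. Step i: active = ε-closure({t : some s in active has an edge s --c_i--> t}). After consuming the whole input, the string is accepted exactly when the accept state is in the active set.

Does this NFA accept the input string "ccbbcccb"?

initial (ε-close {0}): {0,2,4,6,8,10}
'c' @ 1: {1,2,3,4,5,6,7,8,10}  [accepting]
'c' @ 2: {1,2,3,4,5,6,7,8,10}  [accepting]
'b' @ 3: {1,2,3,4,6,8,9,10,11}  [accepting]
'b' @ 4: {1,2,3,4,6,8,9,10,11}  [accepting]
'c' @ 5: {1,2,3,4,5,6,7,8,10}  [accepting]
'c' @ 6: {1,2,3,4,5,6,7,8,10}  [accepting]
'c' @ 7: {1,2,3,4,5,6,7,8,10}  [accepting]
'b' @ 8: {1,2,3,4,6,8,9,10,11}  [accepting]
final: {1,2,3,4,6,8,9,10,11}; accept 1 in set

Answer: ACCEPT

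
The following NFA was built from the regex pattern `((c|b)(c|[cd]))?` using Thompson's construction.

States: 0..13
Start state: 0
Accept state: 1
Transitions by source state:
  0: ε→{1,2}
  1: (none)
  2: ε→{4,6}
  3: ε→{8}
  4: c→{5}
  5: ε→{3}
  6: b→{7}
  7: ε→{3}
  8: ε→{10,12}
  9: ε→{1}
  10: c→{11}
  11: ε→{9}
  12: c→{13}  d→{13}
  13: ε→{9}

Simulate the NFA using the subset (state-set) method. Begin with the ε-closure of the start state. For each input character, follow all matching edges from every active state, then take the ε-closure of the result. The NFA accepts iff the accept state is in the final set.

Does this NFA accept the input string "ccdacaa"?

Answer: REJECT

Steps:
S₀ = ε-closure({0}) = {0,1,2,4,6}
'c' @ 1: {3,5,8,10,12}
'c' @ 2: {1,9,11,13}  (accept∈set)
'd' @ 3: {}  — dead — no transitions
rest 'acaa' ignored (set empty)
final: {}; accept 1 not in set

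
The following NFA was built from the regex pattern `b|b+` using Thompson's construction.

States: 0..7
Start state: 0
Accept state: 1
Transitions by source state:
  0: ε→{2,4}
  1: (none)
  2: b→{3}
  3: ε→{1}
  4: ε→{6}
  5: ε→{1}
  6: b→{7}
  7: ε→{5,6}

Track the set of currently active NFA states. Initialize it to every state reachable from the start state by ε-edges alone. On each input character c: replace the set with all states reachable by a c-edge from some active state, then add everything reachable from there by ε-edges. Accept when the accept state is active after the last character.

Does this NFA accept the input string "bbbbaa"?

Answer: REJECT

Steps:
S₀ = ε-closure({0}) = {0,2,4,6}
'b' @ 1: {1,3,5,6,7}  ✓accept
'b' @ 2: {1,5,6,7}  ✓accept
'b' @ 3: {1,5,6,7}  ✓accept
'b' @ 4: {1,5,6,7}  ✓accept
'a' @ 5: {}  — dead — no transitions
rest 'a' ignored (set empty)
final: {}; accept 1 not in set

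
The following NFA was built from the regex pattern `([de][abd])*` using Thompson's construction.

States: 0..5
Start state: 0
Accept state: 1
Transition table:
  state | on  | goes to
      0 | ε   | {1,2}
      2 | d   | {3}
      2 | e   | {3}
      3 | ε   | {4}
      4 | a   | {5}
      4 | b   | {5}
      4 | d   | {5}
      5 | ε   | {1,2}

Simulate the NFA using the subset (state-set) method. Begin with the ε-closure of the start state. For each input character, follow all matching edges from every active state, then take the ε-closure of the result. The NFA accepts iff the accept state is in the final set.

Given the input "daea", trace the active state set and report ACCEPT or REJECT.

Answer: ACCEPT

Trace:
initial (ε-close {0}): {0,1,2}
'd' @ 1: {3,4}
'a' @ 2: {1,2,5}  (accept∈set)
'e' @ 3: {3,4}
'a' @ 4: {1,2,5}  (accept∈set)
final: {1,2,5}; accept 1 in set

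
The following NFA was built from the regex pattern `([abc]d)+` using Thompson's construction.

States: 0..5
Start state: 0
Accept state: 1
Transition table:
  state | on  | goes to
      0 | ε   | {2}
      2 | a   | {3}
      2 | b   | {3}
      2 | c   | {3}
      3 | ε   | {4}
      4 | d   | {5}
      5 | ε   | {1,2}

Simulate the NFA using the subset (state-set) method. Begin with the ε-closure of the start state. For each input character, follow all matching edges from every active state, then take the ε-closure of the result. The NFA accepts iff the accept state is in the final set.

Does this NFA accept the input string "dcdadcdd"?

initial (ε-close {0}): {0,2}
'd' @ 1: {}  — dead — no transitions
rest 'cdadcdd' ignored (set empty)
end set {} — state 1 not in

Answer: REJECT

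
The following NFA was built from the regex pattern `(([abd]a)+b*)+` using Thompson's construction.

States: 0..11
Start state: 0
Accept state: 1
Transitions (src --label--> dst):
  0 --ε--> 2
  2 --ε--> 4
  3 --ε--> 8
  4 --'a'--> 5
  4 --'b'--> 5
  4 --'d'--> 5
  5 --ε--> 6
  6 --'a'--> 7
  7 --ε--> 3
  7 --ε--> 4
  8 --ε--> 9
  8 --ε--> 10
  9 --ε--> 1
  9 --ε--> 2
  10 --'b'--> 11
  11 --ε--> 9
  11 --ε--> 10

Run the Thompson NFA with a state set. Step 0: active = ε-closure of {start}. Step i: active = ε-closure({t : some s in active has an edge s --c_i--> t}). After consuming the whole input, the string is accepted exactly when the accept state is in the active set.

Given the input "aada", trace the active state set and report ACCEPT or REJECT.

Answer: ACCEPT

Derivation:
S₀ = ε-closure({0}) = {0,2,4}
'a' @ 1: {5,6}
'a' @ 2: {1,2,3,4,7,8,9,10}  [accepting]
'd' @ 3: {5,6}
'a' @ 4: {1,2,3,4,7,8,9,10}  [accepting]
end set {1,2,3,4,7,8,9,10} — state 1 in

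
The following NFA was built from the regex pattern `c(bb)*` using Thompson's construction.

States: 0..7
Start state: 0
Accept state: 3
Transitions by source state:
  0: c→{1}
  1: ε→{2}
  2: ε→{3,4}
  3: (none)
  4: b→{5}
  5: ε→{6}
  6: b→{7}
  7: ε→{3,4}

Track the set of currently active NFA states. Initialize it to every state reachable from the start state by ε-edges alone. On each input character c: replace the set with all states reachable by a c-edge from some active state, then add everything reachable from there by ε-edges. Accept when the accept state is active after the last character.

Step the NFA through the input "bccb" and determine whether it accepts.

initial (ε-close {0}): {0}
'b' @ 1: {}  — state set empty
rest 'ccb' ignored (set empty)
after full input: {}  (accept=3 not in)

Answer: REJECT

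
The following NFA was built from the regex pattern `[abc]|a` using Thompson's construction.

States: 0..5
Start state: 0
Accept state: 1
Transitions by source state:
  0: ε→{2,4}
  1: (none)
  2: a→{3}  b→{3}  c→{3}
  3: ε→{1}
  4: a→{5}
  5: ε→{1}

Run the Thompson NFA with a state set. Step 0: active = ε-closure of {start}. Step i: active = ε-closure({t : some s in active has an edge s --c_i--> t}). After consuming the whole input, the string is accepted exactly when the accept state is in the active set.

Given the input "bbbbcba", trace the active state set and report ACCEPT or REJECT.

initial (ε-close {0}): {0,2,4}
'b' @ 1: {1,3}  ✓accept
'b' @ 2: {}  — dead — no transitions
rest 'bbcba' ignored (set empty)
end set {} — state 1 not in

Answer: REJECT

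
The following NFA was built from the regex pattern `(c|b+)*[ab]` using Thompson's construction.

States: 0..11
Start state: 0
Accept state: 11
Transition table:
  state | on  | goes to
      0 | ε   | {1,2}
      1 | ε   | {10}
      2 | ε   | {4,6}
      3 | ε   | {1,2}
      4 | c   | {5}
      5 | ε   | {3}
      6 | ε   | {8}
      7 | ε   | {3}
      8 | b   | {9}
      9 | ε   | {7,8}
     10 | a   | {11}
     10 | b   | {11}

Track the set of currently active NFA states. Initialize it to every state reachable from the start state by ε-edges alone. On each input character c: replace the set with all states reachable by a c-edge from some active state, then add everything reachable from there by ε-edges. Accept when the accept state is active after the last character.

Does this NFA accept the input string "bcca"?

Answer: ACCEPT

Trace:
initial (ε-close {0}): {0,1,2,4,6,8,10}
'b' @ 1: {1,2,3,4,6,7,8,9,10,11}  (accept∈set)
'c' @ 2: {1,2,3,4,5,6,8,10}
'c' @ 3: {1,2,3,4,5,6,8,10}
'a' @ 4: {11}  (accept∈set)
after full input: {11}  (accept=11 in)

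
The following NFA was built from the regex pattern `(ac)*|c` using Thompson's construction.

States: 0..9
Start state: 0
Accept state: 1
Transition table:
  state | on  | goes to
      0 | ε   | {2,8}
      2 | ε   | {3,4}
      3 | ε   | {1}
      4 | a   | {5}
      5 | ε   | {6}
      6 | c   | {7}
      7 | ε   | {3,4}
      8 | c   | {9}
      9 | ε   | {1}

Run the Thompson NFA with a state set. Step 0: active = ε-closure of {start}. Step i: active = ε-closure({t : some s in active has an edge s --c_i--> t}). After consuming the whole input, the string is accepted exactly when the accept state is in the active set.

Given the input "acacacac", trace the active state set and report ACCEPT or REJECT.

initial (ε-close {0}): {0,1,2,3,4,8}
'a' @ 1: {5,6}
'c' @ 2: {1,3,4,7}  (accept∈set)
'a' @ 3: {5,6}
'c' @ 4: {1,3,4,7}  (accept∈set)
'a' @ 5: {5,6}
'c' @ 6: {1,3,4,7}  (accept∈set)
'a' @ 7: {5,6}
'c' @ 8: {1,3,4,7}  (accept∈set)
after full input: {1,3,4,7}  (accept=1 in)

Answer: ACCEPT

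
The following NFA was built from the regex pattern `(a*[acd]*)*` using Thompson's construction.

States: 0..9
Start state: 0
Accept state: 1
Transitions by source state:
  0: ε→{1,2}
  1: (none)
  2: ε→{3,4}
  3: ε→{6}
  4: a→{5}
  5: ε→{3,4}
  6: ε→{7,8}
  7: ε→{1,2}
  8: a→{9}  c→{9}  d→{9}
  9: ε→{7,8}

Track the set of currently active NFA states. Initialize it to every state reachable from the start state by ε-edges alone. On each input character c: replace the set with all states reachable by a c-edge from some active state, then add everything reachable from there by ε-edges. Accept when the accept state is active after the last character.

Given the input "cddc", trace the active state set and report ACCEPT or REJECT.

S₀ = ε-closure({0}) = {0,1,2,3,4,6,7,8}
'c' @ 1: {1,2,3,4,6,7,8,9}  (accept∈set)
'd' @ 2: {1,2,3,4,6,7,8,9}  (accept∈set)
'd' @ 3: {1,2,3,4,6,7,8,9}  (accept∈set)
'c' @ 4: {1,2,3,4,6,7,8,9}  (accept∈set)
after full input: {1,2,3,4,6,7,8,9}  (accept=1 in)

Answer: ACCEPT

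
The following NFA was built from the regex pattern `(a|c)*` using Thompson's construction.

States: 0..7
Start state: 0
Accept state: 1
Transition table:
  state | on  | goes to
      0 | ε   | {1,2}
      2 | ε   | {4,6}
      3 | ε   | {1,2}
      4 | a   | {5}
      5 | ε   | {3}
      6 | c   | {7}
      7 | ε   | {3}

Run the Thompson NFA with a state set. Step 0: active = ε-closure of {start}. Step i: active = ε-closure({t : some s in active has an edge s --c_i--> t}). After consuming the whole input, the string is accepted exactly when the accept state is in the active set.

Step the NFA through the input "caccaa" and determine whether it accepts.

Answer: ACCEPT

Steps:
S₀ = ε-closure({0}) = {0,1,2,4,6}
'c' @ 1: {1,2,3,4,6,7}  (accept∈set)
'a' @ 2: {1,2,3,4,5,6}  (accept∈set)
'c' @ 3: {1,2,3,4,6,7}  (accept∈set)
'c' @ 4: {1,2,3,4,6,7}  (accept∈set)
'a' @ 5: {1,2,3,4,5,6}  (accept∈set)
'a' @ 6: {1,2,3,4,5,6}  (accept∈set)
after full input: {1,2,3,4,5,6}  (accept=1 in)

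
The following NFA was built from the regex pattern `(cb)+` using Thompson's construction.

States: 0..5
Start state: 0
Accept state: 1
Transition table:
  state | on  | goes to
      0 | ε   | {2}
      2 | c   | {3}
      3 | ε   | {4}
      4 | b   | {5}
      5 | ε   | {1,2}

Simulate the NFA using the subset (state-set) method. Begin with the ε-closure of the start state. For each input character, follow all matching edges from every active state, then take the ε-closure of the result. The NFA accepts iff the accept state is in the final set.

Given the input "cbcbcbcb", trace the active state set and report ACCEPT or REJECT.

Answer: ACCEPT

Steps:
start: ε-closure({0}) = {0,2}
'c' @ 1: {3,4}
'b' @ 2: {1,2,5}  ✓accept
'c' @ 3: {3,4}
'b' @ 4: {1,2,5}  ✓accept
'c' @ 5: {3,4}
'b' @ 6: {1,2,5}  ✓accept
'c' @ 7: {3,4}
'b' @ 8: {1,2,5}  ✓accept
after full input: {1,2,5}  (accept=1 in)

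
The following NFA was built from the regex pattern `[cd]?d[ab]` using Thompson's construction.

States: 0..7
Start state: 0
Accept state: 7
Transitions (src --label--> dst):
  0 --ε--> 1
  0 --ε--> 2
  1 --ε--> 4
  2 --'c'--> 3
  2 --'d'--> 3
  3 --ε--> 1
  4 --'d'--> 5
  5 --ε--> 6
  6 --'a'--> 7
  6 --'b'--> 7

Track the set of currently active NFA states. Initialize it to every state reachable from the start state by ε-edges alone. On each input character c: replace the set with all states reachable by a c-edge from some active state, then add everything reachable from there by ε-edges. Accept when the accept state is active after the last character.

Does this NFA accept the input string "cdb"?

start: ε-closure({0}) = {0,1,2,4}
'c' @ 1: {1,3,4}
'd' @ 2: {5,6}
'b' @ 3: {7}  (accept∈set)
final: {7}; accept 7 in set

Answer: ACCEPT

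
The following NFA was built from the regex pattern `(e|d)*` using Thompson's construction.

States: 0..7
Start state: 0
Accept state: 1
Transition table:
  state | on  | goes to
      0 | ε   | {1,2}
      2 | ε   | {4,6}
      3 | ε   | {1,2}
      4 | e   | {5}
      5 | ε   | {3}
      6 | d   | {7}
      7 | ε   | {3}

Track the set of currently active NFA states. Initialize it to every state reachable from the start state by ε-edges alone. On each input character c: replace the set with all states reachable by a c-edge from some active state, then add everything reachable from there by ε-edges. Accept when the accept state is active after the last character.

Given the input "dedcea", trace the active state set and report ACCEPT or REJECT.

start: ε-closure({0}) = {0,1,2,4,6}
'd' @ 1: {1,2,3,4,6,7}  [accepting]
'e' @ 2: {1,2,3,4,5,6}  [accepting]
'd' @ 3: {1,2,3,4,6,7}  [accepting]
'c' @ 4: {}  — dead — no transitions
rest 'ea' ignored (set empty)
after full input: {}  (accept=1 not in)

Answer: REJECT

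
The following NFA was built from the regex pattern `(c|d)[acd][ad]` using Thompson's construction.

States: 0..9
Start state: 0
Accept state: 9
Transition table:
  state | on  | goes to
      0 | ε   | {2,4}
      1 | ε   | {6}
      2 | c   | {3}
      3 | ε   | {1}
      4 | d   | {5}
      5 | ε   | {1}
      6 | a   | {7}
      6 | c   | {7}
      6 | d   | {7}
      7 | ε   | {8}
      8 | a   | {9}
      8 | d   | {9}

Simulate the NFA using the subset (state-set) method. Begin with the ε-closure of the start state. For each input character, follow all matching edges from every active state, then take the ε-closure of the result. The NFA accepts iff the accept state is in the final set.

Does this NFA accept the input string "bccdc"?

initial (ε-close {0}): {0,2,4}
'b' @ 1: {}  — state set empty
rest 'ccdc' ignored (set empty)
final: {}; accept 9 not in set

Answer: REJECT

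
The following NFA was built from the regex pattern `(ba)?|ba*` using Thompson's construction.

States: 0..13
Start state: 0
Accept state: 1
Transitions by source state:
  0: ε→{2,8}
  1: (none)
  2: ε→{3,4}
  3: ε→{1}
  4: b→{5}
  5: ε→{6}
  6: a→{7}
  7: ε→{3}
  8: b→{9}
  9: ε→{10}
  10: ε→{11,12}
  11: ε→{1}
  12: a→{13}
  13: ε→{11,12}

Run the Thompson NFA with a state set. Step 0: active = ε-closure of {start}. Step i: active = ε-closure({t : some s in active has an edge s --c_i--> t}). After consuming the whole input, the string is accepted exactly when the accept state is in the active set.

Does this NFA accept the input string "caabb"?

S₀ = ε-closure({0}) = {0,1,2,3,4,8}
'c' @ 1: {}  — state set empty
rest 'aabb' ignored (set empty)
end set {} — state 1 not in

Answer: REJECT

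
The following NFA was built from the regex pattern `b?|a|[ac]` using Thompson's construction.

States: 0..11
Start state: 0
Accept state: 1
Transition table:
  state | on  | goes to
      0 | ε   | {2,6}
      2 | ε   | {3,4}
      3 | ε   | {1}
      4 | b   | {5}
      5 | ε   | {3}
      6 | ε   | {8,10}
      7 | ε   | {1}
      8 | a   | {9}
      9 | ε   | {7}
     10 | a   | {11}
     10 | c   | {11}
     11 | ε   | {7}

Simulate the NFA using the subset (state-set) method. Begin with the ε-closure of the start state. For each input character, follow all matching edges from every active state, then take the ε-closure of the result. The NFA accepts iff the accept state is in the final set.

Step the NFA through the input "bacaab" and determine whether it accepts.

Answer: REJECT

Trace:
start: ε-closure({0}) = {0,1,2,3,4,6,8,10}
'b' @ 1: {1,3,5}  ✓accept
'a' @ 2: {}  — dead — no transitions
rest 'caab' ignored (set empty)
after full input: {}  (accept=1 not in)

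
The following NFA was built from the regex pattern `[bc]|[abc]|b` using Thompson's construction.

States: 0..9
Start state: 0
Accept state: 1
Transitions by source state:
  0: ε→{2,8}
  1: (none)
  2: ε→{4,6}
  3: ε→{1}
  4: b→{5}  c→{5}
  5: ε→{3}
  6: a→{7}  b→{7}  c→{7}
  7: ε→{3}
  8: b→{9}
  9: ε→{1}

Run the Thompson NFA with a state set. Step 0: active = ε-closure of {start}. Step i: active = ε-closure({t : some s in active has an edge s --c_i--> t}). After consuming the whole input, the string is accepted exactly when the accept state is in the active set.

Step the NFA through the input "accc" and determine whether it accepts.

Answer: REJECT

Steps:
initial (ε-close {0}): {0,2,4,6,8}
'a' @ 1: {1,3,7}  [accepting]
'c' @ 2: {}  — dead — no transitions
rest 'cc' ignored (set empty)
end set {} — state 1 not in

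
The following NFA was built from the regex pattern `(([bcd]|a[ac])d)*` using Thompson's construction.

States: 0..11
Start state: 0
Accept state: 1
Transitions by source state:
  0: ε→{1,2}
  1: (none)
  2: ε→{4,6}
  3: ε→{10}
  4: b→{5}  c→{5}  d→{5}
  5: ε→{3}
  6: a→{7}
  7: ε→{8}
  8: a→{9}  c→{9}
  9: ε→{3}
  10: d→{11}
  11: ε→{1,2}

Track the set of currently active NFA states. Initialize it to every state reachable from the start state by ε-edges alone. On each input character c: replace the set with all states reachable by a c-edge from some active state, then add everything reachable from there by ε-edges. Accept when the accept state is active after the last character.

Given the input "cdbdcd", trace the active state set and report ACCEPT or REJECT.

Answer: ACCEPT

Derivation:
S₀ = ε-closure({0}) = {0,1,2,4,6}
'c' @ 1: {3,5,10}
'd' @ 2: {1,2,4,6,11}  (accept∈set)
'b' @ 3: {3,5,10}
'd' @ 4: {1,2,4,6,11}  (accept∈set)
'c' @ 5: {3,5,10}
'd' @ 6: {1,2,4,6,11}  (accept∈set)
final: {1,2,4,6,11}; accept 1 in set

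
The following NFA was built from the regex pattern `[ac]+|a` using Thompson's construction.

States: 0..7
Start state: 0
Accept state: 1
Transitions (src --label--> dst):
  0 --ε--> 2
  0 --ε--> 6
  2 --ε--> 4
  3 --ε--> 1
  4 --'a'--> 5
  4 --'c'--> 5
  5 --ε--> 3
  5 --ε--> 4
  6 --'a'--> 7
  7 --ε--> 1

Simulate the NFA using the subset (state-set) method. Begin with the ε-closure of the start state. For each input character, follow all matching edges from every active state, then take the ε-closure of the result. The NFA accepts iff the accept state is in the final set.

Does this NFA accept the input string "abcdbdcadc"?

start: ε-closure({0}) = {0,2,4,6}
'a' @ 1: {1,3,4,5,7}  (accept∈set)
'b' @ 2: {}  — state set empty
rest 'cdbdcadc' ignored (set empty)
after full input: {}  (accept=1 not in)

Answer: REJECT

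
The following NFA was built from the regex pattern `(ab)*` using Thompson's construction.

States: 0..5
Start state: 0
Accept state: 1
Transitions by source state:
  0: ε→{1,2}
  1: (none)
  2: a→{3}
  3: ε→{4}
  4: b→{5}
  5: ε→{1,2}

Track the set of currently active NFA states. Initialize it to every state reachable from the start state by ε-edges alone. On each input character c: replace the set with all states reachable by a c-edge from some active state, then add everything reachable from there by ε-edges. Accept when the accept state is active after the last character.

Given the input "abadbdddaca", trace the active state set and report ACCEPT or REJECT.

start: ε-closure({0}) = {0,1,2}
'a' @ 1: {3,4}
'b' @ 2: {1,2,5}  [accepting]
'a' @ 3: {3,4}
'd' @ 4: {}  — state set empty
rest 'bdddaca' ignored (set empty)
end set {} — state 1 not in

Answer: REJECT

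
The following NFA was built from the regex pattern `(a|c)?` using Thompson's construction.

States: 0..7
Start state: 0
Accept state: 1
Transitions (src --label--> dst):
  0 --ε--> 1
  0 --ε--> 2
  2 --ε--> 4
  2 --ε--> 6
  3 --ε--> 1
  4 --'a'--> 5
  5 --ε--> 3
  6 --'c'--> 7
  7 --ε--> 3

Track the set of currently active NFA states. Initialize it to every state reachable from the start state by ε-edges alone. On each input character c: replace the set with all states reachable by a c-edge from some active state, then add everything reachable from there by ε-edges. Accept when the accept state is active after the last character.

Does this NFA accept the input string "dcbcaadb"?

Answer: REJECT

Derivation:
S₀ = ε-closure({0}) = {0,1,2,4,6}
'd' @ 1: {}  — no active states
rest 'cbcaadb' ignored (set empty)
after full input: {}  (accept=1 not in)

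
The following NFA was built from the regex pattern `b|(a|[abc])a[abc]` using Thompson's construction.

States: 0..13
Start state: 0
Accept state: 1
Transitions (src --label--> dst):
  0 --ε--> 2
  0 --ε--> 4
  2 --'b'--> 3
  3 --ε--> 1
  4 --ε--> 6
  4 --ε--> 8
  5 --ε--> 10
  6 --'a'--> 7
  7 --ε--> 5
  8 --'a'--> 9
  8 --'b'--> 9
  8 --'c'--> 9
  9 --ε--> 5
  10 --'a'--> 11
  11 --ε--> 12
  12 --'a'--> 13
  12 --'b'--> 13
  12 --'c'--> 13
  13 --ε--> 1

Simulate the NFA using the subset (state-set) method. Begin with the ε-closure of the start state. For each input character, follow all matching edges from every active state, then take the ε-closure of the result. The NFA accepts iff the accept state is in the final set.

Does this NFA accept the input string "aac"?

Answer: ACCEPT

Steps:
S₀ = ε-closure({0}) = {0,2,4,6,8}
'a' @ 1: {5,7,9,10}
'a' @ 2: {11,12}
'c' @ 3: {1,13}  (accept∈set)
after full input: {1,13}  (accept=1 in)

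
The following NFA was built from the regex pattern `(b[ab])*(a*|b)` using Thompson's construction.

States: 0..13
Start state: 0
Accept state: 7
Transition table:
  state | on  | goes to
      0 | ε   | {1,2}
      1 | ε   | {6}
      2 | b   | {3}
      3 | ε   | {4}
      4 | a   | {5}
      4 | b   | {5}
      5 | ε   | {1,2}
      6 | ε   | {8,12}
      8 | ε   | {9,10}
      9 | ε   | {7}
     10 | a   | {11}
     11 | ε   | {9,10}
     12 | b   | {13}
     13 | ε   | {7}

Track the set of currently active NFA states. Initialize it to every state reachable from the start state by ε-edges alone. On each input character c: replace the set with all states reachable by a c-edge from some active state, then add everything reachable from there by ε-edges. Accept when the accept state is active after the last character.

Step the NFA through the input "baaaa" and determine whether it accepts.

Answer: ACCEPT

Steps:
S₀ = ε-closure({0}) = {0,1,2,6,7,8,9,10,12}
'b' @ 1: {3,4,7,13}  [accepting]
'a' @ 2: {1,2,5,6,7,8,9,10,12}  [accepting]
'a' @ 3: {7,9,10,11}  [accepting]
'a' @ 4: {7,9,10,11}  [accepting]
'a' @ 5: {7,9,10,11}  [accepting]
end set {7,9,10,11} — state 7 in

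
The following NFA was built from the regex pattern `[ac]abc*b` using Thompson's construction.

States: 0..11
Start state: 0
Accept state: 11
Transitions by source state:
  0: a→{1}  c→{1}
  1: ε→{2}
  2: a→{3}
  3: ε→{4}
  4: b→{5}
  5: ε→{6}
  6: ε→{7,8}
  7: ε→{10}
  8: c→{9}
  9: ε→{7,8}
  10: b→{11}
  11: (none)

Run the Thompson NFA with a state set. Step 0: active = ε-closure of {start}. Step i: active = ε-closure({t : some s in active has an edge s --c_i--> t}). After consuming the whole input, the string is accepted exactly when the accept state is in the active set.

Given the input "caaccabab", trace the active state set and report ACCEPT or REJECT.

Answer: REJECT

Derivation:
S₀ = ε-closure({0}) = {0}
'c' @ 1: {1,2}
'a' @ 2: {3,4}
'a' @ 3: {}  — no active states
rest 'ccabab' ignored (set empty)
end set {} — state 11 not in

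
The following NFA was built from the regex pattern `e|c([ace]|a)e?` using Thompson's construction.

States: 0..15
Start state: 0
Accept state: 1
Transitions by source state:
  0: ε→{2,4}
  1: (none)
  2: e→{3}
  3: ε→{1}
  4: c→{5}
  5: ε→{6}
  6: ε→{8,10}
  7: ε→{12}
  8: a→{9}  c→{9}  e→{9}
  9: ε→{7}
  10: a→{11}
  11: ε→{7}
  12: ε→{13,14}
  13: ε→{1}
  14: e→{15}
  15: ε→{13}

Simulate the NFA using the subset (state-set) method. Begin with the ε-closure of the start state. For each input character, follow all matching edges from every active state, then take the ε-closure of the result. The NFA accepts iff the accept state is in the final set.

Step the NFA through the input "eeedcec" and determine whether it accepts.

initial (ε-close {0}): {0,2,4}
'e' @ 1: {1,3}  (accept∈set)
'e' @ 2: {}  — no active states
rest 'edcec' ignored (set empty)
after full input: {}  (accept=1 not in)

Answer: REJECT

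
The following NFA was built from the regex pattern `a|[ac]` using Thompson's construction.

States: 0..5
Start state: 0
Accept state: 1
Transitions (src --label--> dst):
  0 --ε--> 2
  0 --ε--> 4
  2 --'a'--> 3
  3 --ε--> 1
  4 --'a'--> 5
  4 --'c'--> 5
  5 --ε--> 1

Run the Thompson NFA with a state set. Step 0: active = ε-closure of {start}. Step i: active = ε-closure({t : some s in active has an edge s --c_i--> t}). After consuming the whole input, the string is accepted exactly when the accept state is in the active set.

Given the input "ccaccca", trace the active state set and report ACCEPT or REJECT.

Answer: REJECT

Steps:
initial (ε-close {0}): {0,2,4}
'c' @ 1: {1,5}  (accept∈set)
'c' @ 2: {}  — dead — no transitions
rest 'accca' ignored (set empty)
after full input: {}  (accept=1 not in)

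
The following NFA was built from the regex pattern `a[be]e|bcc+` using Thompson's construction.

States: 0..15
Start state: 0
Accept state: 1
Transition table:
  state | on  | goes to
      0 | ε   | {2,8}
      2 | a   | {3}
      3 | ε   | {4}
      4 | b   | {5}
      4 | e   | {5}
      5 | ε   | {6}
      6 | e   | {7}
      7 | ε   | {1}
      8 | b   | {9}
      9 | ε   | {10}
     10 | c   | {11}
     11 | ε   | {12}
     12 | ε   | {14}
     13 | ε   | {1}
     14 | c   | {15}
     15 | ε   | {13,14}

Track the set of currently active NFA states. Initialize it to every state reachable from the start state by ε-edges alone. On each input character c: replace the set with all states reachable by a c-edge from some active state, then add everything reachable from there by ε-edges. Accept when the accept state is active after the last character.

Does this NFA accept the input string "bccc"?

Answer: ACCEPT

Trace:
initial (ε-close {0}): {0,2,8}
'b' @ 1: {9,10}
'c' @ 2: {11,12,14}
'c' @ 3: {1,13,14,15}  ✓accept
'c' @ 4: {1,13,14,15}  ✓accept
end set {1,13,14,15} — state 1 in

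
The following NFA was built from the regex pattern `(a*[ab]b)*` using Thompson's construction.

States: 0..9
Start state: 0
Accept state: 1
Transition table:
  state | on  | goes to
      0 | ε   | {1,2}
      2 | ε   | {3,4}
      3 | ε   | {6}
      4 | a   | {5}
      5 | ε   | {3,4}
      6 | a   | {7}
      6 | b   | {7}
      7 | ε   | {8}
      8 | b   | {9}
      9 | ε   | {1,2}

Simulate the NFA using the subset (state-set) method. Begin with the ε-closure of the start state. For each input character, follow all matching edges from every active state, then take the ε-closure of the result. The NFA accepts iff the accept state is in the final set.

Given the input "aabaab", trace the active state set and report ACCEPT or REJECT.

S₀ = ε-closure({0}) = {0,1,2,3,4,6}
'a' @ 1: {3,4,5,6,7,8}
'a' @ 2: {3,4,5,6,7,8}
'b' @ 3: {1,2,3,4,6,7,8,9}  ✓accept
'a' @ 4: {3,4,5,6,7,8}
'a' @ 5: {3,4,5,6,7,8}
'b' @ 6: {1,2,3,4,6,7,8,9}  ✓accept
after full input: {1,2,3,4,6,7,8,9}  (accept=1 in)

Answer: ACCEPT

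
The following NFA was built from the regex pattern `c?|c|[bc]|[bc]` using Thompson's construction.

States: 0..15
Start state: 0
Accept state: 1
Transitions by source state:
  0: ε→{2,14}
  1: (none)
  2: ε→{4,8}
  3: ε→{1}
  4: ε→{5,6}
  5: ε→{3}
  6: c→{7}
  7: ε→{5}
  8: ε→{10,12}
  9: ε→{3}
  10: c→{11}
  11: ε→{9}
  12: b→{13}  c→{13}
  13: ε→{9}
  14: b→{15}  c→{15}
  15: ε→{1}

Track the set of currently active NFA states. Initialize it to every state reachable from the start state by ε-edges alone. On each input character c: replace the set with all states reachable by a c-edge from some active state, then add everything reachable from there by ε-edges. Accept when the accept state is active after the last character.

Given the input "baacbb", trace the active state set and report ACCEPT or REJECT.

Answer: REJECT

Trace:
initial (ε-close {0}): {0,1,2,3,4,5,6,8,10,12,14}
'b' @ 1: {1,3,9,13,15}  (accept∈set)
'a' @ 2: {}  — state set empty
rest 'acbb' ignored (set empty)
after full input: {}  (accept=1 not in)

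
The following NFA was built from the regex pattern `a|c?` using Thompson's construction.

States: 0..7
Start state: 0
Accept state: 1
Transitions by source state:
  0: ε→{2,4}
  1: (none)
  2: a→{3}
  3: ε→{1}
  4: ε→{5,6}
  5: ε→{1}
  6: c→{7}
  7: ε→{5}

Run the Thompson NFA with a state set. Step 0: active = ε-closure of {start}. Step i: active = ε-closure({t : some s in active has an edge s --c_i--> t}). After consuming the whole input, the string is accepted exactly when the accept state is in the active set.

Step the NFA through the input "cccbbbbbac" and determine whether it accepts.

Answer: REJECT

Trace:
initial (ε-close {0}): {0,1,2,4,5,6}
'c' @ 1: {1,5,7}  [accepting]
'c' @ 2: {}  — no active states
rest 'cbbbbbac' ignored (set empty)
end set {} — state 1 not in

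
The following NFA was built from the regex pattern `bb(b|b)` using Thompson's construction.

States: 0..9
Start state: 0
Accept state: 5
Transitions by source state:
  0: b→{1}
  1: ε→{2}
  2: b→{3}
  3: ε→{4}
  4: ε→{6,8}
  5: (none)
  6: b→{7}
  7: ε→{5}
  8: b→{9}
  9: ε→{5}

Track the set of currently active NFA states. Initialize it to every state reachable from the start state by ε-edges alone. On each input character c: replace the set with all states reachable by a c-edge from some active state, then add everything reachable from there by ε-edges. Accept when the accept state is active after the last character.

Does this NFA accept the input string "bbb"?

Answer: ACCEPT

Steps:
S₀ = ε-closure({0}) = {0}
'b' @ 1: {1,2}
'b' @ 2: {3,4,6,8}
'b' @ 3: {5,7,9}  (accept∈set)
after full input: {5,7,9}  (accept=5 in)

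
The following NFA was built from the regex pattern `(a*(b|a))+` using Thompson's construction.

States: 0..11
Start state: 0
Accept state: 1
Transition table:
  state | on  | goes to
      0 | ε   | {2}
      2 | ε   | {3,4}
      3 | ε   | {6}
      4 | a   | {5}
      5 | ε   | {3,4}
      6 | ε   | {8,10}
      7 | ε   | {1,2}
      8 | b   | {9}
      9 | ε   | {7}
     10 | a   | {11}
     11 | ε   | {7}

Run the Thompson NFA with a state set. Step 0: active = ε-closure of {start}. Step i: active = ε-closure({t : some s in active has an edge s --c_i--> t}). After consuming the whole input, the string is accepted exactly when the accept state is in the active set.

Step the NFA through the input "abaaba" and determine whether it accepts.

Answer: ACCEPT

Trace:
initial (ε-close {0}): {0,2,3,4,6,8,10}
'a' @ 1: {1,2,3,4,5,6,7,8,10,11}  [accepting]
'b' @ 2: {1,2,3,4,6,7,8,9,10}  [accepting]
'a' @ 3: {1,2,3,4,5,6,7,8,10,11}  [accepting]
'a' @ 4: {1,2,3,4,5,6,7,8,10,11}  [accepting]
'b' @ 5: {1,2,3,4,6,7,8,9,10}  [accepting]
'a' @ 6: {1,2,3,4,5,6,7,8,10,11}  [accepting]
end set {1,2,3,4,5,6,7,8,10,11} — state 1 in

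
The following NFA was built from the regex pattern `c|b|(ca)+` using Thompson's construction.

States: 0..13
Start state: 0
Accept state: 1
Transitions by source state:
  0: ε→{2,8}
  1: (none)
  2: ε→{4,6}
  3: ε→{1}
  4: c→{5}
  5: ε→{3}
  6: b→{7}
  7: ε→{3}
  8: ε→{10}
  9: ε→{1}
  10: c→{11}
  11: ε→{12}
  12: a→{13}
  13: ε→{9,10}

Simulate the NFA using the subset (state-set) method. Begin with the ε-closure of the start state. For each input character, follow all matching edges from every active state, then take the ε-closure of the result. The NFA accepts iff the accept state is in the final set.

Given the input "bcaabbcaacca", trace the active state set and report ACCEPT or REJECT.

initial (ε-close {0}): {0,2,4,6,8,10}
'b' @ 1: {1,3,7}  (accept∈set)
'c' @ 2: {}  — no active states
rest 'aabbcaacca' ignored (set empty)
final: {}; accept 1 not in set

Answer: REJECT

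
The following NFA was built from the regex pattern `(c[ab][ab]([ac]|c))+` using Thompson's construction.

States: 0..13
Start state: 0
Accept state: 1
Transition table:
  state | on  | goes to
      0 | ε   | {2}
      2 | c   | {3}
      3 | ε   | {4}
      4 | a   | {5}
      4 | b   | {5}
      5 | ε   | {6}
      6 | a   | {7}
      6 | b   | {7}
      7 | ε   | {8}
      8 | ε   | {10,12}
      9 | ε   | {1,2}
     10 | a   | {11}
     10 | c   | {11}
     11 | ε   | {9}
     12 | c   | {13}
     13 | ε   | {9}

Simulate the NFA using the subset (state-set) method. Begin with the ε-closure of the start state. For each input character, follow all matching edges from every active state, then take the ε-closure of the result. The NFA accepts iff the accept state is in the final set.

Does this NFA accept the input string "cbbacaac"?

start: ε-closure({0}) = {0,2}
'c' @ 1: {3,4}
'b' @ 2: {5,6}
'b' @ 3: {7,8,10,12}
'a' @ 4: {1,2,9,11}  [accepting]
'c' @ 5: {3,4}
'a' @ 6: {5,6}
'a' @ 7: {7,8,10,12}
'c' @ 8: {1,2,9,11,13}  [accepting]
after full input: {1,2,9,11,13}  (accept=1 in)

Answer: ACCEPT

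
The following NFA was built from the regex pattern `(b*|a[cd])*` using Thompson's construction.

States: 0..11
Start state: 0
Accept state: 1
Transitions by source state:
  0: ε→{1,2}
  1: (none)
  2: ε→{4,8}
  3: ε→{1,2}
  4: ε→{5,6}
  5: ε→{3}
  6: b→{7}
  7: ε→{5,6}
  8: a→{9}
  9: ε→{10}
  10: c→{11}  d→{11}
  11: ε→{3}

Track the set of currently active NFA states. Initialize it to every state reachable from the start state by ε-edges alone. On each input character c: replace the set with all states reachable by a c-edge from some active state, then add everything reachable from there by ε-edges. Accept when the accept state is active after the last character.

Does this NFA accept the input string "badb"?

start: ε-closure({0}) = {0,1,2,3,4,5,6,8}
'b' @ 1: {1,2,3,4,5,6,7,8}  (accept∈set)
'a' @ 2: {9,10}
'd' @ 3: {1,2,3,4,5,6,8,11}  (accept∈set)
'b' @ 4: {1,2,3,4,5,6,7,8}  (accept∈set)
final: {1,2,3,4,5,6,7,8}; accept 1 in set

Answer: ACCEPT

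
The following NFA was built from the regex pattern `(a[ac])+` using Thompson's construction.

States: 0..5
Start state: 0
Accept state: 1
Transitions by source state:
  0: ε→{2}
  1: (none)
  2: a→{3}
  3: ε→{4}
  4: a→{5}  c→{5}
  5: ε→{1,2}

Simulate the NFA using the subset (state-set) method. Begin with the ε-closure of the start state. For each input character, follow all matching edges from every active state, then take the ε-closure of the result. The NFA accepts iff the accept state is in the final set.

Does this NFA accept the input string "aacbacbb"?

S₀ = ε-closure({0}) = {0,2}
'a' @ 1: {3,4}
'a' @ 2: {1,2,5}  [accepting]
'c' @ 3: {}  — state set empty
rest 'bacbb' ignored (set empty)
after full input: {}  (accept=1 not in)

Answer: REJECT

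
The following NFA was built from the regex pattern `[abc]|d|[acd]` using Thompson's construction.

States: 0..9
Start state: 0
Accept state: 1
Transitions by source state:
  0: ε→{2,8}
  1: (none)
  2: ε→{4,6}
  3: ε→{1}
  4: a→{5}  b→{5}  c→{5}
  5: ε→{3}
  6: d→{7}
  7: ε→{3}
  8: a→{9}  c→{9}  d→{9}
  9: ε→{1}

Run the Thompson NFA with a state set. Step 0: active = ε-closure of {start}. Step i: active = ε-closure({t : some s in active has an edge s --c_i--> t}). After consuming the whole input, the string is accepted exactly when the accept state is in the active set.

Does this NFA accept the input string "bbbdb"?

Answer: REJECT

Steps:
start: ε-closure({0}) = {0,2,4,6,8}
'b' @ 1: {1,3,5}  ✓accept
'b' @ 2: {}  — dead — no transitions
rest 'bdb' ignored (set empty)
after full input: {}  (accept=1 not in)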